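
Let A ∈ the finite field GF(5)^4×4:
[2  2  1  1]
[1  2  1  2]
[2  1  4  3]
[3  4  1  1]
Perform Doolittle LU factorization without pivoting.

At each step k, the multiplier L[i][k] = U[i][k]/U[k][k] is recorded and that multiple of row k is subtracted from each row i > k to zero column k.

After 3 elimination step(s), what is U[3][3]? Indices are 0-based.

U[3][3] = 4

k=0: U[0][0]=2
  eliminate (1,0): mult=3, new row 1: (0, 1, 3, 4); set L[1][0]=3
  eliminate (2,0): mult=1, new row 2: (0, 4, 3, 2); set L[2][0]=1
  eliminate (3,0): mult=4, new row 3: (0, 1, 2, 2); set L[3][0]=4
k=1: U[1][1]=1
  eliminate (2,1): mult=4, new row 2: (0, 0, 1, 1); set L[2][1]=4
  eliminate (3,1): mult=1, new row 3: (0, 0, 4, 3); set L[3][1]=1
k=2: U[2][2]=1
  eliminate (3,2): mult=4, new row 3: (0, 0, 0, 4); set L[3][2]=4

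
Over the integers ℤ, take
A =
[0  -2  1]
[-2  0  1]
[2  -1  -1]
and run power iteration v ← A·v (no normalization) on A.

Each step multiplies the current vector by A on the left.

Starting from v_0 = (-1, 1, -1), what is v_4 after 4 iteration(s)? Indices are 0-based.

v_4 = (-13, 19, -22)

v_0 = (-1, 1, -1).
v_1 = A·v_0 = (-3, 1, -2).
v_2 = A·v_1 = (-4, 4, -5).
v_3 = A·v_2 = (-13, 3, -7).
v_4 = A·v_3 = (-13, 19, -22).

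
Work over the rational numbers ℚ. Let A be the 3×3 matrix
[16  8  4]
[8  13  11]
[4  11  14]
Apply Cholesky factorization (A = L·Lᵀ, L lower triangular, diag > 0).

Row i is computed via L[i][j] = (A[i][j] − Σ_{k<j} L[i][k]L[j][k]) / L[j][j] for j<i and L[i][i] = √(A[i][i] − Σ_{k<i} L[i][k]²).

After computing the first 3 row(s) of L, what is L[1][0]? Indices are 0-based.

Step 1: L[0][0] = √(16) = 4.
  L[1][0] = (8) / L[0][0] = 2.
Step 2: L[1][1] = √(9) = 3.
  L[2][0] = (4) / L[0][0] = 1.
  L[2][1] = (9) / L[1][1] = 3.
Step 3: L[2][2] = √(4) = 2.

L[1][0] = 2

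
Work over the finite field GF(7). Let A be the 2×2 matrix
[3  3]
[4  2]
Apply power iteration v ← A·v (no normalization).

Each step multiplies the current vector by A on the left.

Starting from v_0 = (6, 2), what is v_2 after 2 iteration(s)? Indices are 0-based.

v_2 = (2, 5)

v_0 = (6, 2).
v_1 = A·v_0 = (3, 0).
v_2 = A·v_1 = (2, 5).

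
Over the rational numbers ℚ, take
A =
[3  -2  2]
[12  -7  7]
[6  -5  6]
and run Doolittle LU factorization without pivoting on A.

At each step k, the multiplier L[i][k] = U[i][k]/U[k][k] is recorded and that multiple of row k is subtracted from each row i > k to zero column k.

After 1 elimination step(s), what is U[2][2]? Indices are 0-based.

Step 1: pivot at (0,0) is 3.
  row1 ← row1 − (4)·row0  ⇒  L[1][0]=4, U row1=(0, 1, -1)
  row2 ← row2 − (2)·row0  ⇒  L[2][0]=2, U row2=(0, -1, 2)

U[2][2] = 2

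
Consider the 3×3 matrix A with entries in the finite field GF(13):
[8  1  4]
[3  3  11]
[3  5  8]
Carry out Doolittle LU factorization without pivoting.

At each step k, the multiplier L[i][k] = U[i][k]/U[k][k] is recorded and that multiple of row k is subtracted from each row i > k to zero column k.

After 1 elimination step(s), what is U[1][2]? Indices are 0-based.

k=0: U[0][0]=8
  eliminate (1,0): mult=2, new row 1: (0, 1, 3); set L[1][0]=2
  eliminate (2,0): mult=2, new row 2: (0, 3, 0); set L[2][0]=2

U[1][2] = 3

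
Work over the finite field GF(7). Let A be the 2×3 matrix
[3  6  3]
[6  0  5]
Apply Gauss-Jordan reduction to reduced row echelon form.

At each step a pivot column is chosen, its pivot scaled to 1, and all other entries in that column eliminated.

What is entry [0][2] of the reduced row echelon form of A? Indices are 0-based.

[1] R0 /= 3  ⇒  (1, 2, 1)
     R1 -= 6·R0  ⇒  (0, 2, 6)
[2] R1 /= 2  ⇒  (0, 1, 3)
     R0 -= 2·R1  ⇒  (1, 0, 2)

M[0][2] = 2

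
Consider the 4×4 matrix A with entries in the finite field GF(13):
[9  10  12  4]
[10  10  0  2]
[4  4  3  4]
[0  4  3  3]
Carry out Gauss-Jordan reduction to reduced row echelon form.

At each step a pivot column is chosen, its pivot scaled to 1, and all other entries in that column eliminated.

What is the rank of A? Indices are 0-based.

rank = 4

[1] R0 /= 9  ⇒  (1, 4, 10, 12)
     R1 -= 10·R0  ⇒  (0, 9, 4, 12)
     R2 -= 4·R0  ⇒  (0, 1, 2, 8)
[2] R1 /= 9  ⇒  (0, 1, 12, 10)
     R0 -= 4·R1  ⇒  (1, 0, 1, 11)
     R2 -= 1·R1  ⇒  (0, 0, 3, 11)
     R3 -= 4·R1  ⇒  (0, 0, 7, 2)
[3] R2 /= 3  ⇒  (0, 0, 1, 8)
     R0 -= 1·R2  ⇒  (1, 0, 0, 3)
     R1 -= 12·R2  ⇒  (0, 1, 0, 5)
     R3 -= 7·R2  ⇒  (0, 0, 0, 11)
[4] R3 /= 11  ⇒  (0, 0, 0, 1)
     R0 -= 3·R3  ⇒  (1, 0, 0, 0)
     R1 -= 5·R3  ⇒  (0, 1, 0, 0)
     R2 -= 8·R3  ⇒  (0, 0, 1, 0)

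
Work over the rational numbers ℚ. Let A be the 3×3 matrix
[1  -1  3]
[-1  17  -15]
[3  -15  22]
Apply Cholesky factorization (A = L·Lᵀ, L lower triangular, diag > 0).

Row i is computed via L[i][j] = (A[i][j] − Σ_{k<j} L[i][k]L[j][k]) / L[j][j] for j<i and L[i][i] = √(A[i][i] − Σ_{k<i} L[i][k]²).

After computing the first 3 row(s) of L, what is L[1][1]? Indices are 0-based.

Step 1: L[0][0] = √(1) = 1.
  L[1][0] = (-1) / L[0][0] = -1.
Step 2: L[1][1] = √(16) = 4.
  L[2][0] = (3) / L[0][0] = 3.
  L[2][1] = (-12) / L[1][1] = -3.
Step 3: L[2][2] = √(4) = 2.

L[1][1] = 4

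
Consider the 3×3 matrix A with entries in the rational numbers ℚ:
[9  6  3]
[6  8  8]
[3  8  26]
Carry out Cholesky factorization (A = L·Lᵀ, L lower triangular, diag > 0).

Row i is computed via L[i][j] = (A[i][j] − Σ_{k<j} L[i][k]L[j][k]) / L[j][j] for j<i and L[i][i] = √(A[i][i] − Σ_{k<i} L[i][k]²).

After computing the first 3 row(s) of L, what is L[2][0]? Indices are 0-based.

Step 1: L[0][0] = √(9) = 3.
  L[1][0] = (6) / L[0][0] = 2.
Step 2: L[1][1] = √(4) = 2.
  L[2][0] = (3) / L[0][0] = 1.
  L[2][1] = (6) / L[1][1] = 3.
Step 3: L[2][2] = √(16) = 4.

L[2][0] = 1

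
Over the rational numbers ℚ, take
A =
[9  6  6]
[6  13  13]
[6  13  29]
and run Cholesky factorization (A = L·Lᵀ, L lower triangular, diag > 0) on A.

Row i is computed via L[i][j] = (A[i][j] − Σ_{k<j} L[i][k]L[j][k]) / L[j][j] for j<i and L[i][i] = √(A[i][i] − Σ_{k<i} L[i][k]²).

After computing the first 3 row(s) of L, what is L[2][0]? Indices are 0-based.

Step 1: L[0][0] = √(9) = 3.
  L[1][0] = (6) / L[0][0] = 2.
Step 2: L[1][1] = √(9) = 3.
  L[2][0] = (6) / L[0][0] = 2.
  L[2][1] = (9) / L[1][1] = 3.
Step 3: L[2][2] = √(16) = 4.

L[2][0] = 2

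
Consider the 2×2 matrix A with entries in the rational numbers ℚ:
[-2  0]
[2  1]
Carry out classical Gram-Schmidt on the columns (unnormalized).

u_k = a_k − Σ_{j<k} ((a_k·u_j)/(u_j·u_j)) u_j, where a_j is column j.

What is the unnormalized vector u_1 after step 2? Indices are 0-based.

u_1 = (1/2, 1/2)

Step 1: u_0 = a_0 = (-2, 2).
Step 2: u_1 = a_1 − (1/4)·u_0 = (1/2, 1/2).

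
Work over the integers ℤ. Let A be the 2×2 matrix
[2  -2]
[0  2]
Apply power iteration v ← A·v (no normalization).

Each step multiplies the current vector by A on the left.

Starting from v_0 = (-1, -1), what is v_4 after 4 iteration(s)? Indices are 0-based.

v_4 = (48, -16)

v_0 = (-1, -1).
v_1 = A·v_0 = (0, -2).
v_2 = A·v_1 = (4, -4).
v_3 = A·v_2 = (16, -8).
v_4 = A·v_3 = (48, -16).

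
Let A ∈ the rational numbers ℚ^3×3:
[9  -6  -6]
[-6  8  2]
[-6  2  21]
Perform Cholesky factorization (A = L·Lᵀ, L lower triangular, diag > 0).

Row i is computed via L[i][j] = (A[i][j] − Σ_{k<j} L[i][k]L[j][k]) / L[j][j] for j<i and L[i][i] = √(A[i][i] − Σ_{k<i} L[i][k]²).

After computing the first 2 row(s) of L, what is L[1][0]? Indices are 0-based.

L[1][0] = -2

Step 1: L[0][0] = √(9) = 3.
  L[1][0] = (-6) / L[0][0] = -2.
Step 2: L[1][1] = √(4) = 2.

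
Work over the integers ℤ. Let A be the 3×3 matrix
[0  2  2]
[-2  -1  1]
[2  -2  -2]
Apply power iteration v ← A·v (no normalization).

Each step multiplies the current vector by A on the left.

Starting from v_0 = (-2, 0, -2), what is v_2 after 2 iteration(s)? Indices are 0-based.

v_0 = (-2, 0, -2).
v_1 = A·v_0 = (-4, 2, 0).
v_2 = A·v_1 = (4, 6, -12).

v_2 = (4, 6, -12)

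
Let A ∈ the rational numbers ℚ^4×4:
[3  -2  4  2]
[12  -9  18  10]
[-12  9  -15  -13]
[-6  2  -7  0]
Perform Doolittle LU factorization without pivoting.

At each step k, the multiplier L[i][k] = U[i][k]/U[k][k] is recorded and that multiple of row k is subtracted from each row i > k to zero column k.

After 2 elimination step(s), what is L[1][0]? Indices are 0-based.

k=0: U[0][0]=3
  eliminate (1,0): mult=4, new row 1: (0, -1, 2, 2); set L[1][0]=4
  eliminate (2,0): mult=-4, new row 2: (0, 1, 1, -5); set L[2][0]=-4
  eliminate (3,0): mult=-2, new row 3: (0, -2, 1, 4); set L[3][0]=-2
k=1: U[1][1]=-1
  eliminate (2,1): mult=-1, new row 2: (0, 0, 3, -3); set L[2][1]=-1
  eliminate (3,1): mult=2, new row 3: (0, 0, -3, 0); set L[3][1]=2

L[1][0] = 4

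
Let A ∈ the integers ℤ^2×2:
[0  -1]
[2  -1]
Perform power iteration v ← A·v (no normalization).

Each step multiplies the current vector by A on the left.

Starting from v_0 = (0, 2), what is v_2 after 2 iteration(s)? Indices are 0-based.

v_2 = (2, -2)

v_0 = (0, 2).
v_1 = A·v_0 = (-2, -2).
v_2 = A·v_1 = (2, -2).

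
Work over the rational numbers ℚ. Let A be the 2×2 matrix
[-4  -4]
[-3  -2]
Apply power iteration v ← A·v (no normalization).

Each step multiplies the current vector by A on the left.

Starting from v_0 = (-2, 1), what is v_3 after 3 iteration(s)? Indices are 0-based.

v_0 = (-2, 1).
v_1 = A·v_0 = (4, 4).
v_2 = A·v_1 = (-32, -20).
v_3 = A·v_2 = (208, 136).

v_3 = (208, 136)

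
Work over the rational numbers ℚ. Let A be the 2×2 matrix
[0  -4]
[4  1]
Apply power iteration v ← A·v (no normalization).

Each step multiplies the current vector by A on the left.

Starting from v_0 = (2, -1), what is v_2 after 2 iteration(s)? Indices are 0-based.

v_2 = (-28, 23)

v_0 = (2, -1).
v_1 = A·v_0 = (4, 7).
v_2 = A·v_1 = (-28, 23).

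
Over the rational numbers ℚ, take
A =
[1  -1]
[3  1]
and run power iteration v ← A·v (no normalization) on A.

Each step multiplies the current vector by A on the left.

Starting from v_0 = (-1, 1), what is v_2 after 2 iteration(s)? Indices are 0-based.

v_0 = (-1, 1).
v_1 = A·v_0 = (-2, -2).
v_2 = A·v_1 = (0, -8).

v_2 = (0, -8)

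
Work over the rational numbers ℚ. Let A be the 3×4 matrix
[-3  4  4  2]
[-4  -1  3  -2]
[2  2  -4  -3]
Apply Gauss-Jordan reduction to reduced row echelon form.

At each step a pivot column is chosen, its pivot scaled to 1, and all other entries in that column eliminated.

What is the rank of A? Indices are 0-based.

step 1: normalize row 0 (÷-3) = (1, -4/3, -4/3, -2/3)
  row 1: subtract -4×row0 = (0, -19/3, -7/3, -14/3)
  row 2: subtract 2×row0 = (0, 14/3, -4/3, -5/3)
step 2: normalize row 1 (÷-19/3) = (0, 1, 7/19, 14/19)
  row 0: subtract -4/3×row1 = (1, 0, -16/19, 6/19)
  row 2: subtract 14/3×row1 = (0, 0, -58/19, -97/19)
step 3: normalize row 2 (÷-58/19) = (0, 0, 1, 97/58)
  row 0: subtract -16/19×row2 = (1, 0, 0, 50/29)
  row 1: subtract 7/19×row2 = (0, 1, 0, 7/58)

rank = 3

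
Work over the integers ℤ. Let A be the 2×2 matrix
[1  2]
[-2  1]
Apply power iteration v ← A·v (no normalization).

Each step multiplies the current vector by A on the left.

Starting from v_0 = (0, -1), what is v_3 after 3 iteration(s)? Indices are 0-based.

v_3 = (2, 11)

v_0 = (0, -1).
v_1 = A·v_0 = (-2, -1).
v_2 = A·v_1 = (-4, 3).
v_3 = A·v_2 = (2, 11).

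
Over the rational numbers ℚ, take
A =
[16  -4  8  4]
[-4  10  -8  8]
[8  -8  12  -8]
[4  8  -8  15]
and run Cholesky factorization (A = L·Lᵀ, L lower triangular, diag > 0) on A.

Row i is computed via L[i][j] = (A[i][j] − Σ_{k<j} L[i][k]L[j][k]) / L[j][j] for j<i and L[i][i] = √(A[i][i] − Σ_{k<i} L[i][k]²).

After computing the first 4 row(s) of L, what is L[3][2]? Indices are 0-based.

L[3][2] = -2

Step 1: L[0][0] = √(16) = 4.
  L[1][0] = (-4) / L[0][0] = -1.
Step 2: L[1][1] = √(9) = 3.
  L[2][0] = (8) / L[0][0] = 2.
  L[2][1] = (-6) / L[1][1] = -2.
Step 3: L[2][2] = √(4) = 2.
  L[3][0] = (4) / L[0][0] = 1.
  L[3][1] = (9) / L[1][1] = 3.
  L[3][2] = (-4) / L[2][2] = -2.
Step 4: L[3][3] = √(1) = 1.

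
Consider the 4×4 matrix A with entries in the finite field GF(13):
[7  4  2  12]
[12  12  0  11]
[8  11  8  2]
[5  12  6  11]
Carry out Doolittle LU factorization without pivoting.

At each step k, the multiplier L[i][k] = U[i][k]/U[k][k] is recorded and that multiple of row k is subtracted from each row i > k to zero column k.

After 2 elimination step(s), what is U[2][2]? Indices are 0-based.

U[2][2] = 10

k=0: U[0][0]=7
  eliminate (1,0): mult=11, new row 1: (0, 7, 4, 9); set L[1][0]=11
  eliminate (2,0): mult=3, new row 2: (0, 12, 2, 5); set L[2][0]=3
  eliminate (3,0): mult=10, new row 3: (0, 11, 12, 8); set L[3][0]=10
k=1: U[1][1]=7
  eliminate (2,1): mult=11, new row 2: (0, 0, 10, 10); set L[2][1]=11
  eliminate (3,1): mult=9, new row 3: (0, 0, 2, 5); set L[3][1]=9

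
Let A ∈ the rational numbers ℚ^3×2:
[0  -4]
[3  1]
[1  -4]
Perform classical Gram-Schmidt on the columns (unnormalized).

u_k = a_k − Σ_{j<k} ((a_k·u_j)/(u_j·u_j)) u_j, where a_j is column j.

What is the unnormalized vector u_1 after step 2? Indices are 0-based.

u_1 = (-4, 13/10, -39/10)

Step 1: u_0 = a_0 = (0, 3, 1).
Step 2: u_1 = a_1 − (-1/10)·u_0 = (-4, 13/10, -39/10).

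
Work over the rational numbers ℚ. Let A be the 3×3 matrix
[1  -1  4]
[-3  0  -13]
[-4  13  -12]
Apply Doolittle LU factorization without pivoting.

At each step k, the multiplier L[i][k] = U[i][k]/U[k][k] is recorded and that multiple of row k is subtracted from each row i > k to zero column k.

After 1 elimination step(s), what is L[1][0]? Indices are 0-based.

L[1][0] = -3

[col 0] pivot 1
  R1 -= -3*R0 → (0, -3, -1)  (L[1][0] := -3)
  R2 -= -4*R0 → (0, 9, 4)  (L[2][0] := -4)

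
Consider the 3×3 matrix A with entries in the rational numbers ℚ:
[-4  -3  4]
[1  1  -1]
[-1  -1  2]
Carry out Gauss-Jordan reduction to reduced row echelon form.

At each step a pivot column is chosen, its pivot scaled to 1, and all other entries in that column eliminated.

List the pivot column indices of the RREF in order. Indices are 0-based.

[1] R0 /= -4  ⇒  (1, 3/4, -1)
     R1 -= 1·R0  ⇒  (0, 1/4, 0)
     R2 -= -1·R0  ⇒  (0, -1/4, 1)
[2] R1 /= 1/4  ⇒  (0, 1, 0)
     R0 -= 3/4·R1  ⇒  (1, 0, -1)
     R2 -= -1/4·R1  ⇒  (0, 0, 1)
[3] R2 /= 1  ⇒  (0, 0, 1)
     R0 -= -1·R2  ⇒  (1, 0, 0)

pivot columns: 0, 1, 2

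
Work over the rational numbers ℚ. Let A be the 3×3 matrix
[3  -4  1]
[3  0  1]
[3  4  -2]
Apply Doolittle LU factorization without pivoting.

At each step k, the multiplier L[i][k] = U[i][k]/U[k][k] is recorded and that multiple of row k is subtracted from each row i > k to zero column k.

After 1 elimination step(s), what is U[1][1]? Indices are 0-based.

U[1][1] = 4

Step 1: pivot at (0,0) is 3.
  row1 ← row1 − (1)·row0  ⇒  L[1][0]=1, U row1=(0, 4, 0)
  row2 ← row2 − (1)·row0  ⇒  L[2][0]=1, U row2=(0, 8, -3)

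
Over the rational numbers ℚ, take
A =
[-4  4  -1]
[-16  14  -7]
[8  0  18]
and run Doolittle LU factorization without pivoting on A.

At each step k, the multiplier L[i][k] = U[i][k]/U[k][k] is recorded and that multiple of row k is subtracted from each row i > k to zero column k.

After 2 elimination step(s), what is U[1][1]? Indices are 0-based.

[col 0] pivot -4
  R1 -= 4*R0 → (0, -2, -3)  (L[1][0] := 4)
  R2 -= -2*R0 → (0, 8, 16)  (L[2][0] := -2)
[col 1] pivot -2
  R2 -= -4*R1 → (0, 0, 4)  (L[2][1] := -4)

U[1][1] = -2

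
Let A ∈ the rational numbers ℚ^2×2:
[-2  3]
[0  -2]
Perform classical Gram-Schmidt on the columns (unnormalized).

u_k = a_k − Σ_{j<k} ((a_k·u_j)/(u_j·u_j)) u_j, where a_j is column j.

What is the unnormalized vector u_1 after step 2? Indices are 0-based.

u_1 = (0, -2)

Step 1: u_0 = a_0 = (-2, 0).
Step 2: u_1 = a_1 − (-3/2)·u_0 = (0, -2).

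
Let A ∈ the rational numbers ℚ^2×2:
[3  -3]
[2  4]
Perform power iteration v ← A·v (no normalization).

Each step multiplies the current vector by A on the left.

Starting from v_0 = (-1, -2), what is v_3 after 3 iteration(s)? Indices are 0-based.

v_0 = (-1, -2).
v_1 = A·v_0 = (3, -10).
v_2 = A·v_1 = (39, -34).
v_3 = A·v_2 = (219, -58).

v_3 = (219, -58)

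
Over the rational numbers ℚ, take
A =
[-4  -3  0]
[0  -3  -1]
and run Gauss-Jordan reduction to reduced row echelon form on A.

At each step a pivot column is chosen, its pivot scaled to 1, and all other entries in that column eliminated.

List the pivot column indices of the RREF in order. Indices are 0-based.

pivot columns: 0, 1

[1] R0 /= -4  ⇒  (1, 3/4, 0)
[2] R1 /= -3  ⇒  (0, 1, 1/3)
     R0 -= 3/4·R1  ⇒  (1, 0, -1/4)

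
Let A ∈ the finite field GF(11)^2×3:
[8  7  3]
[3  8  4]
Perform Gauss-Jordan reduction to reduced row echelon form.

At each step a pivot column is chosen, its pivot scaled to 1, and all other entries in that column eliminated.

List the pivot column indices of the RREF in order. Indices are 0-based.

pivot columns: 0, 1

pivot(0,0)=8: scale R0 → (1, 5, 10)
  clear (1,0): R1 −= (3)R0 → (0, 4, 7)
pivot(1,1)=4: scale R1 → (0, 1, 10)
  clear (0,1): R0 −= (5)R1 → (1, 0, 4)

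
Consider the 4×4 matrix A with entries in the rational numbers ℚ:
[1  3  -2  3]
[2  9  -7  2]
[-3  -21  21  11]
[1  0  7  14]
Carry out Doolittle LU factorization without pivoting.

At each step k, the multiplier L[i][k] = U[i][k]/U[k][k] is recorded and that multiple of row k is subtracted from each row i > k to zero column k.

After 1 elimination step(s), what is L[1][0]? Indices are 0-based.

[col 0] pivot 1
  R1 -= 2*R0 → (0, 3, -3, -4)  (L[1][0] := 2)
  R2 -= -3*R0 → (0, -12, 15, 20)  (L[2][0] := -3)
  R3 -= 1*R0 → (0, -3, 9, 11)  (L[3][0] := 1)

L[1][0] = 2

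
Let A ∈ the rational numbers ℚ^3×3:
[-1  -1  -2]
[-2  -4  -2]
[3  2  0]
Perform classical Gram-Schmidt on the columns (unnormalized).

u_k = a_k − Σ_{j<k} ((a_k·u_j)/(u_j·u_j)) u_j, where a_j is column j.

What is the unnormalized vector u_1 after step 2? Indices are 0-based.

u_1 = (1/14, -13/7, -17/14)

Step 1: u_0 = a_0 = (-1, -2, 3).
Step 2: u_1 = a_1 − (15/14)·u_0 = (1/14, -13/7, -17/14).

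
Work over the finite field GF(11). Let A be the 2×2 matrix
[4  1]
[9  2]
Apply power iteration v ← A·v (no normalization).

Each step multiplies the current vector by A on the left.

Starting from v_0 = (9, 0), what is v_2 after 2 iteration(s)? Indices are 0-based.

v_0 = (9, 0).
v_1 = A·v_0 = (3, 4).
v_2 = A·v_1 = (5, 2).

v_2 = (5, 2)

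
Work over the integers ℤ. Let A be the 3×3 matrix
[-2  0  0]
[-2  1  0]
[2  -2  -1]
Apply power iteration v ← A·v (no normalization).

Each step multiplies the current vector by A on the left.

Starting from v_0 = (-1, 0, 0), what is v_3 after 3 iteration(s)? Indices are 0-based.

v_3 = (8, 6, -6)

v_0 = (-1, 0, 0).
v_1 = A·v_0 = (2, 2, -2).
v_2 = A·v_1 = (-4, -2, 2).
v_3 = A·v_2 = (8, 6, -6).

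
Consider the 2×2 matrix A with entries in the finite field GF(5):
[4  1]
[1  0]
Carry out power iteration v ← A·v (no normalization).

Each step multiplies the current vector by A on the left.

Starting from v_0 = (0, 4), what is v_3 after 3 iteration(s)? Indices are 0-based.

v_0 = (0, 4).
v_1 = A·v_0 = (4, 0).
v_2 = A·v_1 = (1, 4).
v_3 = A·v_2 = (3, 1).

v_3 = (3, 1)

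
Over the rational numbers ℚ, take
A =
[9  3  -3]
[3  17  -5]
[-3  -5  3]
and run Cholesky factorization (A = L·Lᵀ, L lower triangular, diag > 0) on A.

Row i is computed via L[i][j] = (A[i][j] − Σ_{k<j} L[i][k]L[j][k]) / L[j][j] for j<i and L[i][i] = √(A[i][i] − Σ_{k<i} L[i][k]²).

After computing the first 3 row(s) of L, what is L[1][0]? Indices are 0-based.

Step 1: L[0][0] = √(9) = 3.
  L[1][0] = (3) / L[0][0] = 1.
Step 2: L[1][1] = √(16) = 4.
  L[2][0] = (-3) / L[0][0] = -1.
  L[2][1] = (-4) / L[1][1] = -1.
Step 3: L[2][2] = √(1) = 1.

L[1][0] = 1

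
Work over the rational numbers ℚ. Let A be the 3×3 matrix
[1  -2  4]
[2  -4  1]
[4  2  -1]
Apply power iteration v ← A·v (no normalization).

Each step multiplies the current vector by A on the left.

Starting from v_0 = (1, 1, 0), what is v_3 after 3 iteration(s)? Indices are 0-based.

v_3 = (-53, -8, 146)

v_0 = (1, 1, 0).
v_1 = A·v_0 = (-1, -2, 6).
v_2 = A·v_1 = (27, 12, -14).
v_3 = A·v_2 = (-53, -8, 146).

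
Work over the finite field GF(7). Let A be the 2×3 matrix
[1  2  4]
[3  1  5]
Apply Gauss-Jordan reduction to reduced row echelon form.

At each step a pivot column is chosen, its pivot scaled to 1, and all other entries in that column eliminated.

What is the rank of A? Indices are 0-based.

rank = 2

pivot(0,0)=1: scale R0 → (1, 2, 4)
  clear (1,0): R1 −= (3)R0 → (0, 2, 0)
pivot(1,1)=2: scale R1 → (0, 1, 0)
  clear (0,1): R0 −= (2)R1 → (1, 0, 4)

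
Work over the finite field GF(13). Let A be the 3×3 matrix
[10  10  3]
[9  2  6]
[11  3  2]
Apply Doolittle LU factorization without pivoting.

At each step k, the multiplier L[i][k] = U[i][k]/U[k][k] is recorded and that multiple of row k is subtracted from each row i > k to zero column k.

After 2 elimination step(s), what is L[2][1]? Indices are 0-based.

Step 1: pivot at (0,0) is 10.
  row1 ← row1 − (10)·row0  ⇒  L[1][0]=10, U row1=(0, 6, 2)
  row2 ← row2 − (5)·row0  ⇒  L[2][0]=5, U row2=(0, 5, 0)
Step 2: pivot at (1,1) is 6.
  row2 ← row2 − (3)·row1  ⇒  L[2][1]=3, U row2=(0, 0, 7)

L[2][1] = 3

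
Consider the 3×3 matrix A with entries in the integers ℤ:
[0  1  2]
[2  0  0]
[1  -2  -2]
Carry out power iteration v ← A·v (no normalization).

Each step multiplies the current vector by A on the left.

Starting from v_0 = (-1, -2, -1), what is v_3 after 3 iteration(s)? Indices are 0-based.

v_0 = (-1, -2, -1).
v_1 = A·v_0 = (-4, -2, 5).
v_2 = A·v_1 = (8, -8, -10).
v_3 = A·v_2 = (-28, 16, 44).

v_3 = (-28, 16, 44)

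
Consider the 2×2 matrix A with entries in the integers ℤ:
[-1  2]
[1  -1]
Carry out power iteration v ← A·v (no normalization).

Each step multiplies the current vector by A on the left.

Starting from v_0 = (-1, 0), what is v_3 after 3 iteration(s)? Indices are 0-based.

v_3 = (7, -5)

v_0 = (-1, 0).
v_1 = A·v_0 = (1, -1).
v_2 = A·v_1 = (-3, 2).
v_3 = A·v_2 = (7, -5).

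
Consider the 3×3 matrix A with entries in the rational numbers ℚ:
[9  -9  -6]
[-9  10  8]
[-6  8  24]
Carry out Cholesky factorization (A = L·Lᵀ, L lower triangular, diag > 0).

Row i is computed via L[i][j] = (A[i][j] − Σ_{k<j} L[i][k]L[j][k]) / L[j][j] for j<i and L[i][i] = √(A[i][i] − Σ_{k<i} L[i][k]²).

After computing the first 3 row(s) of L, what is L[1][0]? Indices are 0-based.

Step 1: L[0][0] = √(9) = 3.
  L[1][0] = (-9) / L[0][0] = -3.
Step 2: L[1][1] = √(1) = 1.
  L[2][0] = (-6) / L[0][0] = -2.
  L[2][1] = (2) / L[1][1] = 2.
Step 3: L[2][2] = √(16) = 4.

L[1][0] = -3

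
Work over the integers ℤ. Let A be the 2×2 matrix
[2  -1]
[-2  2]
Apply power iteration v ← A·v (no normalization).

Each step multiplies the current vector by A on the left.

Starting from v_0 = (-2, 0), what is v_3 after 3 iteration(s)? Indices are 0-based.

v_3 = (-40, 56)

v_0 = (-2, 0).
v_1 = A·v_0 = (-4, 4).
v_2 = A·v_1 = (-12, 16).
v_3 = A·v_2 = (-40, 56).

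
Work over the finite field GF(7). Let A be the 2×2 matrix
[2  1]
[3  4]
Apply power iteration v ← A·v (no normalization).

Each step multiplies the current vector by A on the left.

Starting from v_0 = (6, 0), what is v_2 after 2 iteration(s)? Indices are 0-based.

v_0 = (6, 0).
v_1 = A·v_0 = (5, 4).
v_2 = A·v_1 = (0, 3).

v_2 = (0, 3)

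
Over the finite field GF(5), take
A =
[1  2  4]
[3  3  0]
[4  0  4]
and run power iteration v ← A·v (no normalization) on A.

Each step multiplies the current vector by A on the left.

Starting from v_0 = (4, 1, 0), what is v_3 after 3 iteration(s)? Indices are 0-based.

v_0 = (4, 1, 0).
v_1 = A·v_0 = (1, 0, 1).
v_2 = A·v_1 = (0, 3, 3).
v_3 = A·v_2 = (3, 4, 2).

v_3 = (3, 4, 2)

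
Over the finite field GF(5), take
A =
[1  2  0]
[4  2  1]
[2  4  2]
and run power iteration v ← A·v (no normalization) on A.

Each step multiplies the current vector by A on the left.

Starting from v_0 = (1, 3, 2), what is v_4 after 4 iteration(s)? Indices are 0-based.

v_4 = (0, 1, 1)

v_0 = (1, 3, 2).
v_1 = A·v_0 = (2, 2, 3).
v_2 = A·v_1 = (1, 0, 3).
v_3 = A·v_2 = (1, 2, 3).
v_4 = A·v_3 = (0, 1, 1).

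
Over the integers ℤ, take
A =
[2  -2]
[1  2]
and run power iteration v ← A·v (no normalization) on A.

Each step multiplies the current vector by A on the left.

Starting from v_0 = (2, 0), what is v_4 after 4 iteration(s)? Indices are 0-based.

v_0 = (2, 0).
v_1 = A·v_0 = (4, 2).
v_2 = A·v_1 = (4, 8).
v_3 = A·v_2 = (-8, 20).
v_4 = A·v_3 = (-56, 32).

v_4 = (-56, 32)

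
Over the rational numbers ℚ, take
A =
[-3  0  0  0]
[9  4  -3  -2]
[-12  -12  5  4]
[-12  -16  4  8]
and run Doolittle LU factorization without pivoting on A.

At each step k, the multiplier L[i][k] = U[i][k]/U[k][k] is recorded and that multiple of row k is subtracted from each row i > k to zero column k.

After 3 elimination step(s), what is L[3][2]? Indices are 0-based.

L[3][2] = 2

[col 0] pivot -3
  R1 -= -3*R0 → (0, 4, -3, -2)  (L[1][0] := -3)
  R2 -= 4*R0 → (0, -12, 5, 4)  (L[2][0] := 4)
  R3 -= 4*R0 → (0, -16, 4, 8)  (L[3][0] := 4)
[col 1] pivot 4
  R2 -= -3*R1 → (0, 0, -4, -2)  (L[2][1] := -3)
  R3 -= -4*R1 → (0, 0, -8, 0)  (L[3][1] := -4)
[col 2] pivot -4
  R3 -= 2*R2 → (0, 0, 0, 4)  (L[3][2] := 2)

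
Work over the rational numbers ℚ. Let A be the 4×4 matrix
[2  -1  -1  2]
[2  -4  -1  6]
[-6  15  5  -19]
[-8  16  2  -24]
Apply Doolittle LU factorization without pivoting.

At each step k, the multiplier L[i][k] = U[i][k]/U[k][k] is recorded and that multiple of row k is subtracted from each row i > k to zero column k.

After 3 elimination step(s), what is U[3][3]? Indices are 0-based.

U[3][3] = 3

[col 0] pivot 2
  R1 -= 1*R0 → (0, -3, 0, 4)  (L[1][0] := 1)
  R2 -= -3*R0 → (0, 12, 2, -13)  (L[2][0] := -3)
  R3 -= -4*R0 → (0, 12, -2, -16)  (L[3][0] := -4)
[col 1] pivot -3
  R2 -= -4*R1 → (0, 0, 2, 3)  (L[2][1] := -4)
  R3 -= -4*R1 → (0, 0, -2, 0)  (L[3][1] := -4)
[col 2] pivot 2
  R3 -= -1*R2 → (0, 0, 0, 3)  (L[3][2] := -1)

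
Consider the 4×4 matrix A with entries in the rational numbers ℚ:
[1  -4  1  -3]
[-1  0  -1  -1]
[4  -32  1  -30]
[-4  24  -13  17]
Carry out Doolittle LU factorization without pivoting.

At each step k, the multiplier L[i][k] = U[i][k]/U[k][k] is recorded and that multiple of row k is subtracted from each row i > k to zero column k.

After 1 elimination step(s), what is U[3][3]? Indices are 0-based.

U[3][3] = 5

[col 0] pivot 1
  R1 -= -1*R0 → (0, -4, 0, -4)  (L[1][0] := -1)
  R2 -= 4*R0 → (0, -16, -3, -18)  (L[2][0] := 4)
  R3 -= -4*R0 → (0, 8, -9, 5)  (L[3][0] := -4)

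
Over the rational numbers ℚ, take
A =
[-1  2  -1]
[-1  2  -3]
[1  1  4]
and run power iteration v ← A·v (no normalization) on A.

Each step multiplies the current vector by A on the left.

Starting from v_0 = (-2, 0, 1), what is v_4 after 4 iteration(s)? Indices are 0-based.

v_4 = (-71, -107, 14)

v_0 = (-2, 0, 1).
v_1 = A·v_0 = (1, -1, 2).
v_2 = A·v_1 = (-5, -9, 8).
v_3 = A·v_2 = (-21, -37, 18).
v_4 = A·v_3 = (-71, -107, 14).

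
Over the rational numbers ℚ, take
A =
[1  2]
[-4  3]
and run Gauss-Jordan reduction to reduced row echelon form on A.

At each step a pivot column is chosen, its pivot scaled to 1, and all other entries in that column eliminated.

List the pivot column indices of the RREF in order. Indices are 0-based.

pivot columns: 0, 1

pivot(0,0)=1: scale R0 → (1, 2)
  clear (1,0): R1 −= (-4)R0 → (0, 11)
pivot(1,1)=11: scale R1 → (0, 1)
  clear (0,1): R0 −= (2)R1 → (1, 0)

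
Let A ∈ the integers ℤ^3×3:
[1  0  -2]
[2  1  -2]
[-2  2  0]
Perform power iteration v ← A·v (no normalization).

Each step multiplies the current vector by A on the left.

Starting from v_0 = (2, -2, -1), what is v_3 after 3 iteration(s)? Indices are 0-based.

v_0 = (2, -2, -1).
v_1 = A·v_0 = (4, 4, -8).
v_2 = A·v_1 = (20, 28, 0).
v_3 = A·v_2 = (20, 68, 16).

v_3 = (20, 68, 16)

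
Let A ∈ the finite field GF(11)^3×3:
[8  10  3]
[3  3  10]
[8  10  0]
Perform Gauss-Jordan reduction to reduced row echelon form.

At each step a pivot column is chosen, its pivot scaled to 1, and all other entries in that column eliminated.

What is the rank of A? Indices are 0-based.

[1] R0 /= 8  ⇒  (1, 4, 10)
     R1 -= 3·R0  ⇒  (0, 2, 2)
     R2 -= 8·R0  ⇒  (0, 0, 8)
[2] R1 /= 2  ⇒  (0, 1, 1)
     R0 -= 4·R1  ⇒  (1, 0, 6)
[3] R2 /= 8  ⇒  (0, 0, 1)
     R0 -= 6·R2  ⇒  (1, 0, 0)
     R1 -= 1·R2  ⇒  (0, 1, 0)

rank = 3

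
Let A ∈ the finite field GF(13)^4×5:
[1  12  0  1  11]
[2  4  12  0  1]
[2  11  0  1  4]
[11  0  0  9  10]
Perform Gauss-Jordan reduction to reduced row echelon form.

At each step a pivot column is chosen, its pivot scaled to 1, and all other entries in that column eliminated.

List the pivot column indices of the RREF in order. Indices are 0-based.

step 1: normalize row 0 (÷1) = (1, 12, 0, 1, 11)
  row 1: subtract 2×row0 = (0, 6, 12, 11, 5)
  row 2: subtract 2×row0 = (0, 0, 0, 12, 8)
  row 3: subtract 11×row0 = (0, 11, 0, 11, 6)
step 2: normalize row 1 (÷6) = (0, 1, 2, 4, 3)
  row 0: subtract 12×row1 = (1, 0, 2, 5, 1)
  row 3: subtract 11×row1 = (0, 0, 4, 6, 12)
step 3: exchange rows 2,3
step 3: normalize row 2 (÷4) = (0, 0, 1, 8, 3)
  row 0: subtract 2×row2 = (1, 0, 0, 2, 8)
  row 1: subtract 2×row2 = (0, 1, 0, 1, 10)
step 4: normalize row 3 (÷12) = (0, 0, 0, 1, 5)
  row 0: subtract 2×row3 = (1, 0, 0, 0, 11)
  row 1: subtract 1×row3 = (0, 1, 0, 0, 5)
  row 2: subtract 8×row3 = (0, 0, 1, 0, 2)

pivot columns: 0, 1, 2, 3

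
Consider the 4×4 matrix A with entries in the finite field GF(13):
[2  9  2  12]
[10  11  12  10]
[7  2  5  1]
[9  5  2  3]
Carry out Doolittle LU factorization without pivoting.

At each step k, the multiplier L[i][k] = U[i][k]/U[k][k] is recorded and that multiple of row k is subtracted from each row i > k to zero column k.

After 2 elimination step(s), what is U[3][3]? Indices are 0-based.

Step 1: pivot at (0,0) is 2.
  row1 ← row1 − (5)·row0  ⇒  L[1][0]=5, U row1=(0, 5, 2, 2)
  row2 ← row2 − (10)·row0  ⇒  L[2][0]=10, U row2=(0, 3, 11, 11)
  row3 ← row3 − (11)·row0  ⇒  L[3][0]=11, U row3=(0, 10, 6, 1)
Step 2: pivot at (1,1) is 5.
  row2 ← row2 − (11)·row1  ⇒  L[2][1]=11, U row2=(0, 0, 2, 2)
  row3 ← row3 − (2)·row1  ⇒  L[3][1]=2, U row3=(0, 0, 2, 10)

U[3][3] = 10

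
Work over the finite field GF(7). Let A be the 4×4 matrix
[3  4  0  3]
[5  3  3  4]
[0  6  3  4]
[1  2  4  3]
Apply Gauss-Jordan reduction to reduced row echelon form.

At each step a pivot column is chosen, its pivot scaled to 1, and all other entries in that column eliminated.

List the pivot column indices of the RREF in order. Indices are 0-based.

pivot(0,0)=3: scale R0 → (1, 6, 0, 1)
  clear (1,0): R1 −= (5)R0 → (0, 1, 3, 6)
  clear (3,0): R3 −= (1)R0 → (0, 3, 4, 2)
pivot(1,1)=1: scale R1 → (0, 1, 3, 6)
  clear (0,1): R0 −= (6)R1 → (1, 0, 3, 0)
  clear (2,1): R2 −= (6)R1 → (0, 0, 6, 3)
  clear (3,1): R3 −= (3)R1 → (0, 0, 2, 5)
pivot(2,2)=6: scale R2 → (0, 0, 1, 4)
  clear (0,2): R0 −= (3)R2 → (1, 0, 0, 2)
  clear (1,2): R1 −= (3)R2 → (0, 1, 0, 1)
  clear (3,2): R3 −= (2)R2 → (0, 0, 0, 4)
pivot(3,3)=4: scale R3 → (0, 0, 0, 1)
  clear (0,3): R0 −= (2)R3 → (1, 0, 0, 0)
  clear (1,3): R1 −= (1)R3 → (0, 1, 0, 0)
  clear (2,3): R2 −= (4)R3 → (0, 0, 1, 0)

pivot columns: 0, 1, 2, 3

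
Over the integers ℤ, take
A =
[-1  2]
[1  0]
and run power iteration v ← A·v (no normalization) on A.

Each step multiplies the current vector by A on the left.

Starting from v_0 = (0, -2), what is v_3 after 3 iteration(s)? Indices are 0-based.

v_0 = (0, -2).
v_1 = A·v_0 = (-4, 0).
v_2 = A·v_1 = (4, -4).
v_3 = A·v_2 = (-12, 4).

v_3 = (-12, 4)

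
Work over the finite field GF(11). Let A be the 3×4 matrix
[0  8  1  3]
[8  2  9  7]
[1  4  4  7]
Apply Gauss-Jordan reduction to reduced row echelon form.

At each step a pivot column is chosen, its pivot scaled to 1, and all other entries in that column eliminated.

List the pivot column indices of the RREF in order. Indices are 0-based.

step 1: exchange rows 0,1
step 1: normalize row 0 (÷8) = (1, 3, 8, 5)
  row 2: subtract 1×row0 = (0, 1, 7, 2)
step 2: normalize row 1 (÷8) = (0, 1, 7, 10)
  row 0: subtract 3×row1 = (1, 0, 9, 8)
  row 2: subtract 1×row1 = (0, 0, 0, 3)
skip col 2 (zero from row 2)
step 3: normalize row 2 (÷3) = (0, 0, 0, 1)
  row 0: subtract 8×row2 = (1, 0, 9, 0)
  row 1: subtract 10×row2 = (0, 1, 7, 0)

pivot columns: 0, 1, 3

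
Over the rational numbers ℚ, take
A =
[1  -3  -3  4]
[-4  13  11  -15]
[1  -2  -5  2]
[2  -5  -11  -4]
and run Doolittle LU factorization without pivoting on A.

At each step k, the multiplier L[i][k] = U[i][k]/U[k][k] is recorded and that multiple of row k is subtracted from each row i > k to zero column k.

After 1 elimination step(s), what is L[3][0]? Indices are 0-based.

[col 0] pivot 1
  R1 -= -4*R0 → (0, 1, -1, 1)  (L[1][0] := -4)
  R2 -= 1*R0 → (0, 1, -2, -2)  (L[2][0] := 1)
  R3 -= 2*R0 → (0, 1, -5, -12)  (L[3][0] := 2)

L[3][0] = 2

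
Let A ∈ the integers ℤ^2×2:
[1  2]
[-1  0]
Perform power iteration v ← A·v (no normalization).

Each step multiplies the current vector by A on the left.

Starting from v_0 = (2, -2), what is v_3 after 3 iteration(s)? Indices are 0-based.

v_0 = (2, -2).
v_1 = A·v_0 = (-2, -2).
v_2 = A·v_1 = (-6, 2).
v_3 = A·v_2 = (-2, 6).

v_3 = (-2, 6)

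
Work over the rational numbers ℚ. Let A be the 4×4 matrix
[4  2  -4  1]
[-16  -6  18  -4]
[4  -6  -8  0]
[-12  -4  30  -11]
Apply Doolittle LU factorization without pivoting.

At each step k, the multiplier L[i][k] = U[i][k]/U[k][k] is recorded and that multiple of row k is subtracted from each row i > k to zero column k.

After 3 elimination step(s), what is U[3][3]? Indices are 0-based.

Step 1: pivot at (0,0) is 4.
  row1 ← row1 − (-4)·row0  ⇒  L[1][0]=-4, U row1=(0, 2, 2, 0)
  row2 ← row2 − (1)·row0  ⇒  L[2][0]=1, U row2=(0, -8, -4, -1)
  row3 ← row3 − (-3)·row0  ⇒  L[3][0]=-3, U row3=(0, 2, 18, -8)
Step 2: pivot at (1,1) is 2.
  row2 ← row2 − (-4)·row1  ⇒  L[2][1]=-4, U row2=(0, 0, 4, -1)
  row3 ← row3 − (1)·row1  ⇒  L[3][1]=1, U row3=(0, 0, 16, -8)
Step 3: pivot at (2,2) is 4.
  row3 ← row3 − (4)·row2  ⇒  L[3][2]=4, U row3=(0, 0, 0, -4)

U[3][3] = -4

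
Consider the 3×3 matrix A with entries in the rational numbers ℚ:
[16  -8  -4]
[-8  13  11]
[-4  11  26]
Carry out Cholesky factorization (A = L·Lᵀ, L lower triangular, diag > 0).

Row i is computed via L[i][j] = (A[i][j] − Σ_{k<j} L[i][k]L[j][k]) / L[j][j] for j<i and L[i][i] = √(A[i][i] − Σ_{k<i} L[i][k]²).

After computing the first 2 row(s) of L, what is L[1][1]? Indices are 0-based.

Step 1: L[0][0] = √(16) = 4.
  L[1][0] = (-8) / L[0][0] = -2.
Step 2: L[1][1] = √(9) = 3.

L[1][1] = 3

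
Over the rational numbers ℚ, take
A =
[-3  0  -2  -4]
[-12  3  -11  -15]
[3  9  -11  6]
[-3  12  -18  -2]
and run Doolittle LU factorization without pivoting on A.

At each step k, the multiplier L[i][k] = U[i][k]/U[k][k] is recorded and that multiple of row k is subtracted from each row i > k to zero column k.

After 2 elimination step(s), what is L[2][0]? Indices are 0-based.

Step 1: pivot at (0,0) is -3.
  row1 ← row1 − (4)·row0  ⇒  L[1][0]=4, U row1=(0, 3, -3, 1)
  row2 ← row2 − (-1)·row0  ⇒  L[2][0]=-1, U row2=(0, 9, -13, 2)
  row3 ← row3 − (1)·row0  ⇒  L[3][0]=1, U row3=(0, 12, -16, 2)
Step 2: pivot at (1,1) is 3.
  row2 ← row2 − (3)·row1  ⇒  L[2][1]=3, U row2=(0, 0, -4, -1)
  row3 ← row3 − (4)·row1  ⇒  L[3][1]=4, U row3=(0, 0, -4, -2)

L[2][0] = -1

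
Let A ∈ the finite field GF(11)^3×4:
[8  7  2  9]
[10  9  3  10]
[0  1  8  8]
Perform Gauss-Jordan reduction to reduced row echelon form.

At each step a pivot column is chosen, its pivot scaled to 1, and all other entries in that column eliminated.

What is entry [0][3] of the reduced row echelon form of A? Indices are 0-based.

M[0][3] = 6

pivot(0,0)=8: scale R0 → (1, 5, 3, 8)
  clear (1,0): R1 −= (10)R0 → (0, 3, 6, 7)
pivot(1,1)=3: scale R1 → (0, 1, 2, 6)
  clear (0,1): R0 −= (5)R1 → (1, 0, 4, 0)
  clear (2,1): R2 −= (1)R1 → (0, 0, 6, 2)
pivot(2,2)=6: scale R2 → (0, 0, 1, 4)
  clear (0,2): R0 −= (4)R2 → (1, 0, 0, 6)
  clear (1,2): R1 −= (2)R2 → (0, 1, 0, 9)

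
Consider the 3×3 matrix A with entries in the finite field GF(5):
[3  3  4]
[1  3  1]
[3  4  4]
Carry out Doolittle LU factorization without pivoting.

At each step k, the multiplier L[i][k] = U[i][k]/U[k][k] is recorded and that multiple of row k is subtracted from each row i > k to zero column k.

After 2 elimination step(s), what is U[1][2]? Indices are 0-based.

k=0: U[0][0]=3
  eliminate (1,0): mult=2, new row 1: (0, 2, 3); set L[1][0]=2
  eliminate (2,0): mult=1, new row 2: (0, 1, 0); set L[2][0]=1
k=1: U[1][1]=2
  eliminate (2,1): mult=3, new row 2: (0, 0, 1); set L[2][1]=3

U[1][2] = 3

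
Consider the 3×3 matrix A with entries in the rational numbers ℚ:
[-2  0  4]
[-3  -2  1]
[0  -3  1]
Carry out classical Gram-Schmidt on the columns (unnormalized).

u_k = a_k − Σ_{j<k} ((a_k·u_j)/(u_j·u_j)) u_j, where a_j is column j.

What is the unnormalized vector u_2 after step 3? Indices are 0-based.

u_2 = (306/133, -204/133, 136/133)

Step 1: u_0 = a_0 = (-2, -3, 0).
Step 2: u_1 = a_1 − (6/13)·u_0 = (12/13, -8/13, -3).
Step 3: u_2 = a_2 − (-11/13)·u_0 − (1/133)·u_1 = (306/133, -204/133, 136/133).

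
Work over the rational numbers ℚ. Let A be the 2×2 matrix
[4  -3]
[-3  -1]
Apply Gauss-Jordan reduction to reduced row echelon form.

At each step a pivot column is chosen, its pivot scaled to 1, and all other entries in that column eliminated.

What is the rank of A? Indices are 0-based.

rank = 2

pivot(0,0)=4: scale R0 → (1, -3/4)
  clear (1,0): R1 −= (-3)R0 → (0, -13/4)
pivot(1,1)=-13/4: scale R1 → (0, 1)
  clear (0,1): R0 −= (-3/4)R1 → (1, 0)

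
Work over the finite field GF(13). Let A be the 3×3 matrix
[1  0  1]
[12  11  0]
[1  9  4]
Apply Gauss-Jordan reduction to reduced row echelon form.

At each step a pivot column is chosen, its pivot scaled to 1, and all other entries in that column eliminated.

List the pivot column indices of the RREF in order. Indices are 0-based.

step 1: normalize row 0 (÷1) = (1, 0, 1)
  row 1: subtract 12×row0 = (0, 11, 1)
  row 2: subtract 1×row0 = (0, 9, 3)
step 2: normalize row 1 (÷11) = (0, 1, 6)
  row 2: subtract 9×row1 = (0, 0, 1)
step 3: normalize row 2 (÷1) = (0, 0, 1)
  row 0: subtract 1×row2 = (1, 0, 0)
  row 1: subtract 6×row2 = (0, 1, 0)

pivot columns: 0, 1, 2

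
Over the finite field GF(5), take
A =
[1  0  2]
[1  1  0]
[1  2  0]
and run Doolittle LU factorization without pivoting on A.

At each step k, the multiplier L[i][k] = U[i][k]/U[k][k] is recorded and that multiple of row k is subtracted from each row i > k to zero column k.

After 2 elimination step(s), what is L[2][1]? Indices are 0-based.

Step 1: pivot at (0,0) is 1.
  row1 ← row1 − (1)·row0  ⇒  L[1][0]=1, U row1=(0, 1, 3)
  row2 ← row2 − (1)·row0  ⇒  L[2][0]=1, U row2=(0, 2, 3)
Step 2: pivot at (1,1) is 1.
  row2 ← row2 − (2)·row1  ⇒  L[2][1]=2, U row2=(0, 0, 2)

L[2][1] = 2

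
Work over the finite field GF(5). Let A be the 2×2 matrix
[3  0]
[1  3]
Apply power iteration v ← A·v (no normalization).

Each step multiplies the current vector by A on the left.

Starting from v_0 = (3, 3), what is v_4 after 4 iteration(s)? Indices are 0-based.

v_0 = (3, 3).
v_1 = A·v_0 = (4, 2).
v_2 = A·v_1 = (2, 0).
v_3 = A·v_2 = (1, 2).
v_4 = A·v_3 = (3, 2).

v_4 = (3, 2)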